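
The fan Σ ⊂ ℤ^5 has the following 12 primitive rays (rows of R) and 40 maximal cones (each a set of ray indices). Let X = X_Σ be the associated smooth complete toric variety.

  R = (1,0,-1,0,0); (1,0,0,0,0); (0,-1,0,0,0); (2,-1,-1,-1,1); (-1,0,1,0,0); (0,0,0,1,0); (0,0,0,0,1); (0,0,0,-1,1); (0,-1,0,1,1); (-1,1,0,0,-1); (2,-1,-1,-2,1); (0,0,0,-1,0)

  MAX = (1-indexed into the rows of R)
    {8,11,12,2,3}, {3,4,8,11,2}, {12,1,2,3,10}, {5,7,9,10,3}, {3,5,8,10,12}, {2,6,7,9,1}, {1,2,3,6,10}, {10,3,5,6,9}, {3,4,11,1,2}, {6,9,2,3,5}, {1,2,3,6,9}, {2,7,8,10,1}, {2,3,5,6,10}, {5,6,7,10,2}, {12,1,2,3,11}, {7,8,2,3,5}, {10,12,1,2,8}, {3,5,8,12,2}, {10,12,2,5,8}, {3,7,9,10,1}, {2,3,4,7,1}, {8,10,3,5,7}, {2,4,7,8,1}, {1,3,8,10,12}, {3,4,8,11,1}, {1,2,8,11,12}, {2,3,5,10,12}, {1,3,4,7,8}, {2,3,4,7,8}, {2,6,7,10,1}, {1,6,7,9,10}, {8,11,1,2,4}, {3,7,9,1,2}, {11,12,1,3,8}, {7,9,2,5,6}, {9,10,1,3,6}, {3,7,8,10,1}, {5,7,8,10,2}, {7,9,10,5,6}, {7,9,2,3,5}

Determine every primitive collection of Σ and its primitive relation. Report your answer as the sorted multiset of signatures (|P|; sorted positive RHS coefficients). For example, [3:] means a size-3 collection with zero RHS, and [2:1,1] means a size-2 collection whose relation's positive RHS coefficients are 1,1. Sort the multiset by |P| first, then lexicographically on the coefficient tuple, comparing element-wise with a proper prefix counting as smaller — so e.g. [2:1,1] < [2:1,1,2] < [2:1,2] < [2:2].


The 21 primitive collections of Σ (r=12, n=5):

  P={1,5}:  v_{1} + v_{5} = 0  so sig = [2:]
  P={6,12}:  v_{6} + v_{12} = 0  so sig = [2:]
  P={4,12}:  v_{4} + v_{12} = v_{11}  so sig = [2:1]
  P={6,8}:  v_{6} + v_{8} = v_{7}  so sig = [2:1]
  P={6,11}:  v_{6} + v_{11} = v_{4}  so sig = [2:1]
  P={7,12}:  v_{7} + v_{12} = v_{8}  so sig = [2:1]
  P={4,10}:  v_{4} + v_{10} = v_{1} + v_{12}  so sig = [2:1,1]
  P={7,11}:  v_{7} + v_{11} = v_{4} + v_{8}  so sig = [2:1,1]
  P={9,12}:  v_{9} + v_{12} = v_{3} + v_{7}  so sig = [2:1,1]
  P={4,5}:  v_{4} + v_{5} = v_{2} + v_{3} + v_{8}  so sig = [2:1,1,1]
  P={9,11}:  v_{9} + v_{11} = v_{3} + v_{4} + v_{7}  so sig = [2:1,1,1]
  P={4,6}:  v_{4} + v_{6} = v_{1} + v_{2} + v_{3} + v_{7}  so sig = [2:1,1,1,1]
  P={5,11}:  v_{5} + v_{11} = v_{2} + v_{3} + v_{8} + v_{12}  so sig = [2:1,1,1,1]
  P={4,9}:  v_{4} + v_{9} = v_{1} + v_{2} + 2·v_{3} + 2·v_{7}  so sig = [2:1,1,2,2]
  P={8,9}:  v_{8} + v_{9} = v_{3} + 2·v_{7}  so sig = [2:1,2]
  P={10,11}:  v_{10} + v_{11} = v_{1} + 2·v_{12}  so sig = [2:1,2]
  P={2,9,10}:  v_{2} + v_{9} + v_{10} = v_{6}  so sig = [3:1]
  P={3,6,7}:  v_{3} + v_{6} + v_{7} = v_{9}  so sig = [3:1]
  P={2,3,7,10}:  v_{2} + v_{3} + v_{7} + v_{10} = 0  so sig = [4:]
  P={1,2,3,8}:  v_{1} + v_{2} + v_{3} + v_{8} = v_{4}  so sig = [4:1]
  P={2,3,8,10}:  v_{2} + v_{3} + v_{8} + v_{10} = v_{12}  so sig = [4:1]

Signatures (|P|; sorted positive RHS coefficients), sorted:
{ [2:] ×2,  [2:1] ×4,  [2:1,1] ×3,  [2:1,1,1] ×2,  [2:1,1,1,1] ×2,  [2:1,1,2,2],  [2:1,2] ×2,  [3:1] ×2,  [4:],  [4:1] ×2 }


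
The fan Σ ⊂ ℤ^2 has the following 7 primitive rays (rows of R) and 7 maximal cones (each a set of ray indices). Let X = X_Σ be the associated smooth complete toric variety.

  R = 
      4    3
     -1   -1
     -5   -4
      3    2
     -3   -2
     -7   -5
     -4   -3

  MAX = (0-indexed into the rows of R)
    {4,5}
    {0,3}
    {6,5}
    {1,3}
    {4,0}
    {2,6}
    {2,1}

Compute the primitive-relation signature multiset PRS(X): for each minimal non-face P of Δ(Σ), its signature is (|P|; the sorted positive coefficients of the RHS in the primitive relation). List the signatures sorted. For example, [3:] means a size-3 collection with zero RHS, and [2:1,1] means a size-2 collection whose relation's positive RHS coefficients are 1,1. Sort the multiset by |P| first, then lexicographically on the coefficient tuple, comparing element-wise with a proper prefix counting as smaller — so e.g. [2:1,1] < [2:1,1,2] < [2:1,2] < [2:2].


14 collections generate NE(X_Σ); each relation:

  P = {0,6}:  v_{0} + v_{6} = 0  →  sig = [2:]
  P = {3,4}:  v_{3} + v_{4} = 0  →  sig = [2:]
  P = {0,1}:  v_{0} + v_{1} = v_{3}  →  sig = [2:1]
  P = {0,2}:  v_{0} + v_{2} = v_{1}  →  sig = [2:1]
  P = {0,5}:  v_{0} + v_{5} = v_{4}  →  sig = [2:1]
  P = {1,4}:  v_{1} + v_{4} = v_{6}  →  sig = [2:1]
  P = {1,6}:  v_{1} + v_{6} = v_{2}  →  sig = [2:1]
  P = {3,5}:  v_{3} + v_{5} = v_{6}  →  sig = [2:1]
  P = {3,6}:  v_{3} + v_{6} = v_{1}  →  sig = [2:1]
  P = {4,6}:  v_{4} + v_{6} = v_{5}  →  sig = [2:1]
  P = {1,5}:  v_{1} + v_{5} = 2·v_{6}  →  sig = [2:2]
  P = {2,3}:  v_{2} + v_{3} = 2·v_{1}  →  sig = [2:2]
  P = {2,4}:  v_{2} + v_{4} = 2·v_{6}  →  sig = [2:2]
  P = {2,5}:  v_{2} + v_{5} = 3·v_{6}  →  sig = [2:3]

Sorted signature multiset PRS(X):
    [2:]
    [2:]
    [2:1]
    [2:1]
    [2:1]
    [2:1]
    [2:1]
    [2:1]
    [2:1]
    [2:1]
    [2:2]
    [2:2]
    [2:2]
    [2:3]


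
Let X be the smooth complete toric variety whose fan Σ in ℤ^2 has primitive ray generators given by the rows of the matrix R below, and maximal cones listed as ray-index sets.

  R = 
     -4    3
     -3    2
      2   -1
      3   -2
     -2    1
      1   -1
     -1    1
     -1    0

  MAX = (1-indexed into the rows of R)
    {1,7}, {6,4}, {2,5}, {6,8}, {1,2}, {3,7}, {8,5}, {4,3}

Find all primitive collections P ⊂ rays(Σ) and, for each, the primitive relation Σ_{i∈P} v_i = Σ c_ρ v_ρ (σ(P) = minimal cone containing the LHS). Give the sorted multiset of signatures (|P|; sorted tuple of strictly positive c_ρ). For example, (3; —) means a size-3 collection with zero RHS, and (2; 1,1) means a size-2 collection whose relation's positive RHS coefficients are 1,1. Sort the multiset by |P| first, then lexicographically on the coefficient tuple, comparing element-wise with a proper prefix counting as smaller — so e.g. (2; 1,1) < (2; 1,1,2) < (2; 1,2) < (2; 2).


|primitive collections| = 20. Relations:

  • {2,4}:  v_{2} + v_{4} = 0 — sig = (2; —)
  • {3,5}:  v_{3} + v_{5} = 0 — sig = (2; —)
  • {6,7}:  v_{6} + v_{7} = 0 — sig = (2; —)
  • {1,4}:  v_{1} + v_{4} = v_{7} — sig = (2; 1)
  • {1,6}:  v_{1} + v_{6} = v_{2} — sig = (2; 1)
  • {2,3}:  v_{2} + v_{3} = v_{7} — sig = (2; 1)
  • {2,6}:  v_{2} + v_{6} = v_{5} — sig = (2; 1)
  • {2,7}:  v_{2} + v_{7} = v_{1} — sig = (2; 1)
  • {3,6}:  v_{3} + v_{6} = v_{4} — sig = (2; 1)
  • {3,8}:  v_{3} + v_{8} = v_{6} — sig = (2; 1)
  • {4,5}:  v_{4} + v_{5} = v_{6} — sig = (2; 1)
  • {4,7}:  v_{4} + v_{7} = v_{3} — sig = (2; 1)
  • {5,6}:  v_{5} + v_{6} = v_{8} — sig = (2; 1)
  • {5,7}:  v_{5} + v_{7} = v_{2} — sig = (2; 1)
  • {7,8}:  v_{7} + v_{8} = v_{5} — sig = (2; 1)
  • {1,8}:  v_{1} + v_{8} = v_{2} + v_{5} — sig = (2; 1,1)
  • {1,3}:  v_{1} + v_{3} = 2·v_{7} — sig = (2; 2)
  • {1,5}:  v_{1} + v_{5} = 2·v_{2} — sig = (2; 2)
  • {2,8}:  v_{2} + v_{8} = 2·v_{5} — sig = (2; 2)
  • {4,8}:  v_{4} + v_{8} = 2·v_{6} — sig = (2; 2)

Signatures (|P|; sorted positive RHS coefficients), sorted:
    |P|=2: 20 collections, coeffs (), (), (), (1), (1), (1), (1), (1), (1), (1), (1), (1), (1), (1), (1), (1,1), (2), (2), (2), (2)


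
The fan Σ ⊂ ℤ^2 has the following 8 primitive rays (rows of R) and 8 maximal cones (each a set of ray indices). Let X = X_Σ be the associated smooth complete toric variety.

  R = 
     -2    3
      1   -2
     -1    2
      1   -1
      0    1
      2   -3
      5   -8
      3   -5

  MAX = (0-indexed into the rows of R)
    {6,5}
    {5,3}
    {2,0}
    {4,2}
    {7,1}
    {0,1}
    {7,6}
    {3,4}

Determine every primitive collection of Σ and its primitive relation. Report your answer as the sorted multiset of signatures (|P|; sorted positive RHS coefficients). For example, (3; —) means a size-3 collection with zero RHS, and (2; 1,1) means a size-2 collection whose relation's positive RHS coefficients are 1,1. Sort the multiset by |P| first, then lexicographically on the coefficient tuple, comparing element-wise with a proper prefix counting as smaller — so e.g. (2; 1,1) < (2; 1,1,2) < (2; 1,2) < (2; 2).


Primitive collections (20):

  P={0,5}:  v_{0} + v_{5} = 0  ⇒ sig = (2; —)
  P={1,2}:  v_{1} + v_{2} = 0  ⇒ sig = (2; —)
  P={0,3}:  v_{0} + v_{3} = v_{2}  ⇒ sig = (2; 1)
  P={0,6}:  v_{0} + v_{6} = v_{7}  ⇒ sig = (2; 1)
  P={0,7}:  v_{0} + v_{7} = v_{1}  ⇒ sig = (2; 1)
  P={1,3}:  v_{1} + v_{3} = v_{5}  ⇒ sig = (2; 1)
  P={1,4}:  v_{1} + v_{4} = v_{3}  ⇒ sig = (2; 1)
  P={1,5}:  v_{1} + v_{5} = v_{7}  ⇒ sig = (2; 1)
  P={2,3}:  v_{2} + v_{3} = v_{4}  ⇒ sig = (2; 1)
  P={2,5}:  v_{2} + v_{5} = v_{3}  ⇒ sig = (2; 1)
  P={2,7}:  v_{2} + v_{7} = v_{5}  ⇒ sig = (2; 1)
  P={5,7}:  v_{5} + v_{7} = v_{6}  ⇒ sig = (2; 1)
  P={4,7}:  v_{4} + v_{7} = v_{3} + v_{5}  ⇒ sig = (2; 1,1)
  P={4,6}:  v_{4} + v_{6} = v_{3} + 2·v_{5}  ⇒ sig = (2; 1,2)
  P={0,4}:  v_{0} + v_{4} = 2·v_{2}  ⇒ sig = (2; 2)
  P={1,6}:  v_{1} + v_{6} = 2·v_{7}  ⇒ sig = (2; 2)
  P={2,6}:  v_{2} + v_{6} = 2·v_{5}  ⇒ sig = (2; 2)
  P={3,7}:  v_{3} + v_{7} = 2·v_{5}  ⇒ sig = (2; 2)
  P={4,5}:  v_{4} + v_{5} = 2·v_{3}  ⇒ sig = (2; 2)
  P={3,6}:  v_{3} + v_{6} = 3·v_{5}  ⇒ sig = (2; 3)

Sorted signature multiset PRS(X):
{ (2; —) ×2,  (2; 1) ×10,  (2; 1,1),  (2; 1,2),  (2; 2) ×5,  (2; 3) }


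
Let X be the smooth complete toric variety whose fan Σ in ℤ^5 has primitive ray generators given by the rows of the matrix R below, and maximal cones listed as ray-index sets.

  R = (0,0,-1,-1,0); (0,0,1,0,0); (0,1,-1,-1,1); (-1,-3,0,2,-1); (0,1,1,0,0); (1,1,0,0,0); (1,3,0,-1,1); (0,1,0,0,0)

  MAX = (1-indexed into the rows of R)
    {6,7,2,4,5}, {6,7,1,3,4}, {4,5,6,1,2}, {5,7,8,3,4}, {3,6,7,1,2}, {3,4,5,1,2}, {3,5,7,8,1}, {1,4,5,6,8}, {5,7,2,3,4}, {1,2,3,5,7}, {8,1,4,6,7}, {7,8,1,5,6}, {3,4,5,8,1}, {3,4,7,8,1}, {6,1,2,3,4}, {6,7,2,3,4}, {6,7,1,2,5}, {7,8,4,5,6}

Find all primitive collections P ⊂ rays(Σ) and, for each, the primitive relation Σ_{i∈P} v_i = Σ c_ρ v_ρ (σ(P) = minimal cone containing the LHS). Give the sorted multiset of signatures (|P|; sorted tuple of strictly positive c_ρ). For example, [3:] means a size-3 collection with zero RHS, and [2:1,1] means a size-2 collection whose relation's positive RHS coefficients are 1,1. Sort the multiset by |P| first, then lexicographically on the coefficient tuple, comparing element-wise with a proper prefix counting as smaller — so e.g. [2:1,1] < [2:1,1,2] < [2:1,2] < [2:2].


5 minimal non-faces of Δ(Σ) (on 8 rays):

  P = {2,8}:  v_{2} + v_{8} = v_{5}  so sig = [2:1]
  P = {3,5,6}:  v_{3} + v_{5} + v_{6} = v_{7}  so sig = [3:1]
  P = {3,6,8}:  v_{3} + v_{6} + v_{8} = v_{1} + v_{4} + 2·v_{7}  so sig = [3:1,1,2]
  P = {1,2,4,7}:  v_{1} + v_{2} + v_{4} + v_{7} = 0  so sig = [4:]
  P = {1,4,5,7}:  v_{1} + v_{4} + v_{5} + v_{7} = v_{8}  so sig = [4:1]

Sorted signature multiset PRS(X):
{ [2:1],  [3:1],  [3:1,1,2],  [4:],  [4:1] }


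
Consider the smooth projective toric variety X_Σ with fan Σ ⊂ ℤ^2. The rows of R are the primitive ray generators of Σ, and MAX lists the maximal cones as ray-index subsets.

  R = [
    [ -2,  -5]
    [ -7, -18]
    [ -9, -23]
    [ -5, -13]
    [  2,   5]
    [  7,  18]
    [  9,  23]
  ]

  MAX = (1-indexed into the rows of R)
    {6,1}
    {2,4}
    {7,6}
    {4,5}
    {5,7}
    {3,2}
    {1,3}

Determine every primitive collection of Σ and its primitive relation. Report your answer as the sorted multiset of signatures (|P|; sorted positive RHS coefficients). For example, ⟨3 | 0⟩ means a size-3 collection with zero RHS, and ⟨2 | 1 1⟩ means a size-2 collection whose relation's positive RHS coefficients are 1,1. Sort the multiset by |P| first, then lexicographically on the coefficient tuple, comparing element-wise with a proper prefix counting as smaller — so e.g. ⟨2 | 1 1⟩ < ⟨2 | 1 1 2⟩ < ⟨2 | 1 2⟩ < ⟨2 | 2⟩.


14 minimal non-faces of Δ(Σ) (on 7 rays):

  • {1,5}:  v_{1} + v_{5} = 0  so sig = ⟨2 | 0⟩
  • {2,6}:  v_{2} + v_{6} = 0  so sig = ⟨2 | 0⟩
  • {3,7}:  v_{3} + v_{7} = 0  so sig = ⟨2 | 0⟩
  • {1,2}:  v_{1} + v_{2} = v_{3}  so sig = ⟨2 | 1⟩
  • {1,4}:  v_{1} + v_{4} = v_{2}  so sig = ⟨2 | 1⟩
  • {1,7}:  v_{1} + v_{7} = v_{6}  so sig = ⟨2 | 1⟩
  • {2,5}:  v_{2} + v_{5} = v_{4}  so sig = ⟨2 | 1⟩
  • {2,7}:  v_{2} + v_{7} = v_{5}  so sig = ⟨2 | 1⟩
  • {3,5}:  v_{3} + v_{5} = v_{2}  so sig = ⟨2 | 1⟩
  • {3,6}:  v_{3} + v_{6} = v_{1}  so sig = ⟨2 | 1⟩
  • {4,6}:  v_{4} + v_{6} = v_{5}  so sig = ⟨2 | 1⟩
  • {5,6}:  v_{5} + v_{6} = v_{7}  so sig = ⟨2 | 1⟩
  • {3,4}:  v_{3} + v_{4} = 2·v_{2}  so sig = ⟨2 | 2⟩
  • {4,7}:  v_{4} + v_{7} = 2·v_{5}  so sig = ⟨2 | 2⟩

Hence PRS(X_Σ) =
[⟨2 | 0⟩, ⟨2 | 0⟩, ⟨2 | 0⟩, ⟨2 | 1⟩, ⟨2 | 1⟩, ⟨2 | 1⟩, ⟨2 | 1⟩, ⟨2 | 1⟩, ⟨2 | 1⟩, ⟨2 | 1⟩, ⟨2 | 1⟩, ⟨2 | 1⟩, ⟨2 | 2⟩, ⟨2 | 2⟩]


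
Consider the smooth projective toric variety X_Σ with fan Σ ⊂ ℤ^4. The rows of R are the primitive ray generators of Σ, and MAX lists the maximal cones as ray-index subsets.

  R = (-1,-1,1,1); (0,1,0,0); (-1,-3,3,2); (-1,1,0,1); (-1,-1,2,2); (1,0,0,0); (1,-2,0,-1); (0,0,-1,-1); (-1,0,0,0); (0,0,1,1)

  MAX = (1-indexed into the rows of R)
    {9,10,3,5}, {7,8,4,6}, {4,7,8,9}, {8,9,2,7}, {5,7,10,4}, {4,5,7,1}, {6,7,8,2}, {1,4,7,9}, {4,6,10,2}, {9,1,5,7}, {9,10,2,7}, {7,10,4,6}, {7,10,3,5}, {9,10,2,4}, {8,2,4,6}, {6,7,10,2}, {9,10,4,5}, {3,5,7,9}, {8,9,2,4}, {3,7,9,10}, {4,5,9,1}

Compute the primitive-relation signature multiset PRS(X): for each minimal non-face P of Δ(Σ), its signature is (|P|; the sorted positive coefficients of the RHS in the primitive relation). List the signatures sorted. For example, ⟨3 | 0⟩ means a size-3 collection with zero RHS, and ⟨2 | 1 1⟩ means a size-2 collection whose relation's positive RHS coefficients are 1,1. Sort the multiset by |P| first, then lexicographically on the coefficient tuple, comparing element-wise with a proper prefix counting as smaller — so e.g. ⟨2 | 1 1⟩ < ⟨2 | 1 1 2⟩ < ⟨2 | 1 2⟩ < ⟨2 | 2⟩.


Minimal non-faces — 18 found among 10 rays, 21 max cones:

  P = {6,9}:  v_{6} + v_{9} = 0  →  sig = ⟨2 | 0⟩
  P = {8,10}:  v_{8} + v_{10} = 0  →  sig = ⟨2 | 0⟩
  P = {1,10}:  v_{1} + v_{10} = v_{5}  →  sig = ⟨2 | 1⟩
  P = {5,8}:  v_{5} + v_{8} = v_{1}  →  sig = ⟨2 | 1⟩
  P = {1,2}:  v_{1} + v_{2} = v_{9} + v_{10}  →  sig = ⟨2 | 1 1⟩
  P = {3,4}:  v_{3} + v_{4} = v_{1} + v_{5}  →  sig = ⟨2 | 1 1⟩
  P = {1,6}:  v_{1} + v_{6} = v_{4} + v_{7} + v_{10}  →  sig = ⟨2 | 1 1 1⟩
  P = {1,8}:  v_{1} + v_{8} = v_{4} + v_{7} + v_{9}  →  sig = ⟨2 | 1 1 1⟩
  P = {3,6}:  v_{3} + v_{6} = v_{5} + v_{7} + v_{10}  →  sig = ⟨2 | 1 1 1⟩
  P = {3,8}:  v_{3} + v_{8} = v_{5} + v_{7} + v_{9}  →  sig = ⟨2 | 1 1 1⟩
  P = {1,3}:  v_{1} + v_{3} = 2·v_{5} + v_{7} + v_{9}  →  sig = ⟨2 | 1 1 2⟩
  P = {5,6}:  v_{5} + v_{6} = v_{4} + v_{7} + 2·v_{10}  →  sig = ⟨2 | 1 1 2⟩
  P = {2,5}:  v_{2} + v_{5} = v_{9} + 2·v_{10}  →  sig = ⟨2 | 1 2⟩
  P = {2,3}:  v_{2} + v_{3} = v_{7} + 2·v_{9} + 3·v_{10}  →  sig = ⟨2 | 1 2 3⟩
  P = {2,4,7}:  v_{2} + v_{4} + v_{7} = 0  →  sig = ⟨3 | 0⟩
  P = {4,7,9,10}:  v_{4} + v_{7} + v_{9} + v_{10} = v_{1}  →  sig = ⟨4 | 1⟩
  P = {5,7,9,10}:  v_{5} + v_{7} + v_{9} + v_{10} = v_{3}  →  sig = ⟨4 | 1⟩
  P = {4,5,7,9}:  v_{4} + v_{5} + v_{7} + v_{9} = 2·v_{1}  →  sig = ⟨4 | 2⟩

Sorted signature multiset PRS(X):
{ ⟨2 | 0⟩ ×2,  ⟨2 | 1⟩ ×2,  ⟨2 | 1 1⟩ ×2,  ⟨2 | 1 1 1⟩ ×4,  ⟨2 | 1 1 2⟩ ×2,  ⟨2 | 1 2⟩,  ⟨2 | 1 2 3⟩,  ⟨3 | 0⟩,  ⟨4 | 1⟩ ×2,  ⟨4 | 2⟩ }


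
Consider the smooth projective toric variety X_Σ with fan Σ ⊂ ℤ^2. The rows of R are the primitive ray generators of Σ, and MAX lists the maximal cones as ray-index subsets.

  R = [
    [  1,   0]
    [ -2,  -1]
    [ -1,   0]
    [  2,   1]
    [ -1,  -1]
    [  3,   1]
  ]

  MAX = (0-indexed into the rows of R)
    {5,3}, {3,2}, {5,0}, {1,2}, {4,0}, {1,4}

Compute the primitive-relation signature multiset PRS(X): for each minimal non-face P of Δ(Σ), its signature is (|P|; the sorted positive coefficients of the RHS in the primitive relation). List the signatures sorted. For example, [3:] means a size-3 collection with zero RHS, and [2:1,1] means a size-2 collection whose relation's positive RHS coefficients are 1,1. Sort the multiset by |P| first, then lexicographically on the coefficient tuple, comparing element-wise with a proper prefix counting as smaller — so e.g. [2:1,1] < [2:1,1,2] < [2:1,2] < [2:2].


Primitive collections (9):

  • {0,2}:  v_{0} + v_{2} = 0 — sig = [2:]
  • {1,3}:  v_{1} + v_{3} = 0 — sig = [2:]
  • {0,1}:  v_{0} + v_{1} = v_{4} — sig = [2:1]
  • {0,3}:  v_{0} + v_{3} = v_{5} — sig = [2:1]
  • {1,5}:  v_{1} + v_{5} = v_{0} — sig = [2:1]
  • {2,4}:  v_{2} + v_{4} = v_{1} — sig = [2:1]
  • {2,5}:  v_{2} + v_{5} = v_{3} — sig = [2:1]
  • {3,4}:  v_{3} + v_{4} = v_{0} — sig = [2:1]
  • {4,5}:  v_{4} + v_{5} = 2·v_{0} — sig = [2:2]

Signatures (|P|; sorted positive RHS coefficients), sorted:
    [2:]
    [2:]
    [2:1]
    [2:1]
    [2:1]
    [2:1]
    [2:1]
    [2:1]
    [2:2]


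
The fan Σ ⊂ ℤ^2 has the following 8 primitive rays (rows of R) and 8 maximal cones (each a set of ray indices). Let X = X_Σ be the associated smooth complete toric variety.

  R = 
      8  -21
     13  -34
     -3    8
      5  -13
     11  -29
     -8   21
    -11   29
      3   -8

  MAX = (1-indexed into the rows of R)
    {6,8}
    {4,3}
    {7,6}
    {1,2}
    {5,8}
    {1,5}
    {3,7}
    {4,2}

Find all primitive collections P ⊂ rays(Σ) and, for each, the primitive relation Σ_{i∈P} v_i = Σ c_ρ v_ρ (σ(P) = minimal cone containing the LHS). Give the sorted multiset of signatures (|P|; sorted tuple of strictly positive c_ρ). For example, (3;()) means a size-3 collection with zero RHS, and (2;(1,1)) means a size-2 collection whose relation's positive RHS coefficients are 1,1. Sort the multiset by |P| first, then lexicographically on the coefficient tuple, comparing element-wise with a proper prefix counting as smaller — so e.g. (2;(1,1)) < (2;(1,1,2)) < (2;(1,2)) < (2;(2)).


Δ(Σ) — 8 vertices, 20 min non-faces:

  {1,6}:  v_{1} + v_{6} = 0  so sig = (2;())
  {3,8}:  v_{3} + v_{8} = 0  so sig = (2;())
  {5,7}:  v_{5} + v_{7} = 0  so sig = (2;())
  {1,3}:  v_{1} + v_{3} = v_{4}  so sig = (2;(1))
  {1,4}:  v_{1} + v_{4} = v_{2}  so sig = (2;(1))
  {1,7}:  v_{1} + v_{7} = v_{3}  so sig = (2;(1))
  {1,8}:  v_{1} + v_{8} = v_{5}  so sig = (2;(1))
  {2,6}:  v_{2} + v_{6} = v_{4}  so sig = (2;(1))
  {3,5}:  v_{3} + v_{5} = v_{1}  so sig = (2;(1))
  {3,6}:  v_{3} + v_{6} = v_{7}  so sig = (2;(1))
  {4,6}:  v_{4} + v_{6} = v_{3}  so sig = (2;(1))
  {4,8}:  v_{4} + v_{8} = v_{1}  so sig = (2;(1))
  {5,6}:  v_{5} + v_{6} = v_{8}  so sig = (2;(1))
  {7,8}:  v_{7} + v_{8} = v_{6}  so sig = (2;(1))
  {2,7}:  v_{2} + v_{7} = v_{3} + v_{4}  so sig = (2;(1,1))
  {2,3}:  v_{2} + v_{3} = 2·v_{4}  so sig = (2;(2))
  {2,8}:  v_{2} + v_{8} = 2·v_{1}  so sig = (2;(2))
  {4,5}:  v_{4} + v_{5} = 2·v_{1}  so sig = (2;(2))
  {4,7}:  v_{4} + v_{7} = 2·v_{3}  so sig = (2;(2))
  {2,5}:  v_{2} + v_{5} = 3·v_{1}  so sig = (2;(3))

Signatures (|P|; sorted positive RHS coefficients), sorted:
[(2;()), (2;()), (2;()), (2;(1)), (2;(1)), (2;(1)), (2;(1)), (2;(1)), (2;(1)), (2;(1)), (2;(1)), (2;(1)), (2;(1)), (2;(1)), (2;(1,1)), (2;(2)), (2;(2)), (2;(2)), (2;(2)), (2;(3))]


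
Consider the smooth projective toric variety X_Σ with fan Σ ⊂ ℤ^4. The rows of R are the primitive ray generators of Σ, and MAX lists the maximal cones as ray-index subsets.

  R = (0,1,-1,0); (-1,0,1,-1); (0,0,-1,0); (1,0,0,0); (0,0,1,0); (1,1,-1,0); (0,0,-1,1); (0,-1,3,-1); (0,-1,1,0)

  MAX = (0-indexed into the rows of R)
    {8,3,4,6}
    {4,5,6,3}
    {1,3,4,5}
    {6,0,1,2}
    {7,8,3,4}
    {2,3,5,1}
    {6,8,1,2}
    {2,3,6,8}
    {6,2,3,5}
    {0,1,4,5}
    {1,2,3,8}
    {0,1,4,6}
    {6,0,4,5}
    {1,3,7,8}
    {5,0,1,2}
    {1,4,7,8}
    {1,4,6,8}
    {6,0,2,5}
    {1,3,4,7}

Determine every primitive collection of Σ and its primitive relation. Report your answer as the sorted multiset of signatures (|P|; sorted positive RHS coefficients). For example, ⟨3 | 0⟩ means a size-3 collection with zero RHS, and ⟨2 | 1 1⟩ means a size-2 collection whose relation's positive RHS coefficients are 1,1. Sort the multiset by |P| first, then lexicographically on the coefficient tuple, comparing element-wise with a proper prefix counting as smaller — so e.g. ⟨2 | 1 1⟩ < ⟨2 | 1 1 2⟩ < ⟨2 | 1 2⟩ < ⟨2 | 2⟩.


Minimal non-faces — 11 found among 9 rays, 19 max cones:

  P={0,8}:  v_{0} + v_{8} = 0 — sig = ⟨2 | 0⟩
  P={2,4}:  v_{2} + v_{4} = 0 — sig = ⟨2 | 0⟩
  P={0,3}:  v_{0} + v_{3} = v_{5} — sig = ⟨2 | 1⟩
  P={5,8}:  v_{5} + v_{8} = v_{3} — sig = ⟨2 | 1⟩
  P={6,7}:  v_{6} + v_{7} = v_{4} + v_{8} — sig = ⟨2 | 1 1⟩
  P={0,7}:  v_{0} + v_{7} = v_{1} + v_{3} + v_{4} — sig = ⟨2 | 1 1 1⟩
  P={2,7}:  v_{2} + v_{7} = v_{1} + v_{3} + v_{8} — sig = ⟨2 | 1 1 1⟩
  P={5,7}:  v_{5} + v_{7} = v_{1} + 2·v_{3} + v_{4} — sig = ⟨2 | 1 1 2⟩
  P={1,3,6}:  v_{1} + v_{3} + v_{6} = 0 — sig = ⟨3 | 0⟩
  P={1,5,6}:  v_{1} + v_{5} + v_{6} = v_{0} — sig = ⟨3 | 1⟩
  P={1,3,4,8}:  v_{1} + v_{3} + v_{4} + v_{8} = v_{7} — sig = ⟨4 | 1⟩

Hence PRS(X_Σ) =
{ ⟨2 | 0⟩ ×2,  ⟨2 | 1⟩ ×2,  ⟨2 | 1 1⟩,  ⟨2 | 1 1 1⟩ ×2,  ⟨2 | 1 1 2⟩,  ⟨3 | 0⟩,  ⟨3 | 1⟩,  ⟨4 | 1⟩ }


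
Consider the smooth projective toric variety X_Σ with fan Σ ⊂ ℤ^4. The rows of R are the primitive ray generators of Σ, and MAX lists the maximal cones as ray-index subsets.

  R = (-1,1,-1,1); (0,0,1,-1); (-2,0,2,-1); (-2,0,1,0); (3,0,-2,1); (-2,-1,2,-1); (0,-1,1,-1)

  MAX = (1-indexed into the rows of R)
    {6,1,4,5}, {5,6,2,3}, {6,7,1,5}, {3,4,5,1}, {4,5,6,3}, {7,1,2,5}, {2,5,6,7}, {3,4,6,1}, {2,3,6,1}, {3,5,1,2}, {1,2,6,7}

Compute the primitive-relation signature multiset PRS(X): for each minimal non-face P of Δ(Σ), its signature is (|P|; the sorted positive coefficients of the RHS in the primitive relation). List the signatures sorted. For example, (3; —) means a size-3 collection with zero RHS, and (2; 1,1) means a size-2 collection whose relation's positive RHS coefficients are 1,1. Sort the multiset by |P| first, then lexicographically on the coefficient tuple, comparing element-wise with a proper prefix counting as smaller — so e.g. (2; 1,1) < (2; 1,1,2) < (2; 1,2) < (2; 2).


Minimal non-faces — 5 found among 7 rays, 11 max cones:

  {2,4}:  v_{2} + v_{4} = v_{3} — sig = (2; 1)
  {4,7}:  v_{4} + v_{7} = v_{6} — sig = (2; 1)
  {3,7}:  v_{3} + v_{7} = v_{2} + v_{6} — sig = (2; 1,1)
  {1,2,5,6}:  v_{1} + v_{2} + v_{5} + v_{6} = 0 — sig = (4; —)
  {1,3,5,6}:  v_{1} + v_{3} + v_{5} + v_{6} = v_{4} — sig = (4; 1)

Signatures (|P|; sorted positive RHS coefficients), sorted:
    |P|=2: 3 collections, coeffs (1), (1), (1,1)
    |P|=4: 2 collections, coeffs (), (1)


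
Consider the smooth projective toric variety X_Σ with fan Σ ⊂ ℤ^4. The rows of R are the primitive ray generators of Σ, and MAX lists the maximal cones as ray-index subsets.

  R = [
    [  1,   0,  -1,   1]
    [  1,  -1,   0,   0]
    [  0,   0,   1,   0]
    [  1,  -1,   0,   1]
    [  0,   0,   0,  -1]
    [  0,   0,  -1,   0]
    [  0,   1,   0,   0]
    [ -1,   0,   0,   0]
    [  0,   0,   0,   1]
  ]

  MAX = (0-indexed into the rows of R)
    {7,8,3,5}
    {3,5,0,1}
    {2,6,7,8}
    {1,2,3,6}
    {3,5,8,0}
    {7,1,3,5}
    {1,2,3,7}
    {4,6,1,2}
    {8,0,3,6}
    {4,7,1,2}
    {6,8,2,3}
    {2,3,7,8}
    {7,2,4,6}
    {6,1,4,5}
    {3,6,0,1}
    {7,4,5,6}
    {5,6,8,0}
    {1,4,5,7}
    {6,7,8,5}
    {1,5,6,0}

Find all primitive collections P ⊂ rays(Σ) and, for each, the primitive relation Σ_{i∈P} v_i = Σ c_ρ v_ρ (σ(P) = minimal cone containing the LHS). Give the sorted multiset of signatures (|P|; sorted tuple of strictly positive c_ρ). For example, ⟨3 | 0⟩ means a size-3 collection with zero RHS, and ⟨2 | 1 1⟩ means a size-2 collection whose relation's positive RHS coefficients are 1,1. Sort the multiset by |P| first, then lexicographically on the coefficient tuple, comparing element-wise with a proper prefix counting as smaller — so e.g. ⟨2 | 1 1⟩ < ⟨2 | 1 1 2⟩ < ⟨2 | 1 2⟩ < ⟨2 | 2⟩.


10 minimal non-faces of Δ(Σ) (on 9 rays):

  P = {2,5}:  v_{2} + v_{5} = 0  ⇒ sig = ⟨2 | 0⟩
  P = {4,8}:  v_{4} + v_{8} = 0  ⇒ sig = ⟨2 | 0⟩
  P = {1,8}:  v_{1} + v_{8} = v_{3}  ⇒ sig = ⟨2 | 1⟩
  P = {3,4}:  v_{3} + v_{4} = v_{1}  ⇒ sig = ⟨2 | 1⟩
  P = {0,2}:  v_{0} + v_{2} = v_{3} + v_{6}  ⇒ sig = ⟨2 | 1 1⟩
  P = {0,7}:  v_{0} + v_{7} = v_{5} + v_{8}  ⇒ sig = ⟨2 | 1 1⟩
  P = {0,4}:  v_{0} + v_{4} = v_{1} + v_{5} + v_{6}  ⇒ sig = ⟨2 | 1 1 1⟩
  P = {1,6,7}:  v_{1} + v_{6} + v_{7} = 0  ⇒ sig = ⟨3 | 0⟩
  P = {3,5,6}:  v_{3} + v_{5} + v_{6} = v_{0}  ⇒ sig = ⟨3 | 1⟩
  P = {3,6,7}:  v_{3} + v_{6} + v_{7} = v_{8}  ⇒ sig = ⟨3 | 1⟩

Signatures (|P|; sorted positive RHS coefficients), sorted:
    ⟨2 | 0⟩
    ⟨2 | 0⟩
    ⟨2 | 1⟩
    ⟨2 | 1⟩
    ⟨2 | 1 1⟩
    ⟨2 | 1 1⟩
    ⟨2 | 1 1 1⟩
    ⟨3 | 0⟩
    ⟨3 | 1⟩
    ⟨3 | 1⟩


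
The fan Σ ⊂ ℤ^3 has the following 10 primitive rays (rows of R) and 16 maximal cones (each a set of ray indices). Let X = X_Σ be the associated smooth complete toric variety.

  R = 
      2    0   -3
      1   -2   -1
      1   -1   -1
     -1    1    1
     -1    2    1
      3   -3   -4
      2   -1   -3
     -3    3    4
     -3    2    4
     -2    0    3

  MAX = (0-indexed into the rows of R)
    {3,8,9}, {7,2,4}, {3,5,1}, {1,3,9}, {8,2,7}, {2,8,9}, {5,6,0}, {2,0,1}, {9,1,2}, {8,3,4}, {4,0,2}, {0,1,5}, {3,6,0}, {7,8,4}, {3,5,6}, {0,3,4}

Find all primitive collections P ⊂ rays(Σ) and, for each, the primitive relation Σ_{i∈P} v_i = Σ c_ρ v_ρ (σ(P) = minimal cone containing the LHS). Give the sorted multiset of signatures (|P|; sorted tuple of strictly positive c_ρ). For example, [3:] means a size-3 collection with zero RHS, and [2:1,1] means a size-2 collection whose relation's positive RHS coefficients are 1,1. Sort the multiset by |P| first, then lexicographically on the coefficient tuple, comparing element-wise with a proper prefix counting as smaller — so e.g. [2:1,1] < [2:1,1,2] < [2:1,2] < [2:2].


|primitive collections| = 24. Relations:

  P={0,9}:  v_{0} + v_{9} = 0  ⇒ sig = [2:]
  P={1,4}:  v_{1} + v_{4} = 0  ⇒ sig = [2:]
  P={2,3}:  v_{2} + v_{3} = 0  ⇒ sig = [2:]
  P={5,7}:  v_{5} + v_{7} = 0  ⇒ sig = [2:]
  P={0,8}:  v_{0} + v_{8} = v_{4}  ⇒ sig = [2:1]
  P={1,6}:  v_{1} + v_{6} = v_{5}  ⇒ sig = [2:1]
  P={1,8}:  v_{1} + v_{8} = v_{9}  ⇒ sig = [2:1]
  P={4,5}:  v_{4} + v_{5} = v_{6}  ⇒ sig = [2:1]
  P={4,9}:  v_{4} + v_{9} = v_{8}  ⇒ sig = [2:1]
  P={6,7}:  v_{6} + v_{7} = v_{4}  ⇒ sig = [2:1]
  P={6,8}:  v_{6} + v_{8} = v_{3}  ⇒ sig = [2:1]
  P={1,7}:  v_{1} + v_{7} = v_{2} + v_{8}  ⇒ sig = [2:1,1]
  P={2,6}:  v_{2} + v_{6} = v_{0} + v_{1}  ⇒ sig = [2:1,1]
  P={3,7}:  v_{3} + v_{7} = v_{4} + v_{8}  ⇒ sig = [2:1,1]
  P={4,6}:  v_{4} + v_{6} = v_{0} + v_{3}  ⇒ sig = [2:1,1]
  P={5,8}:  v_{5} + v_{8} = v_{1} + v_{3}  ⇒ sig = [2:1,1]
  P={6,9}:  v_{6} + v_{9} = v_{1} + v_{3}  ⇒ sig = [2:1,1]
  P={0,7}:  v_{0} + v_{7} = v_{2} + 2·v_{4}  ⇒ sig = [2:1,2]
  P={2,5}:  v_{2} + v_{5} = v_{0} + 2·v_{1}  ⇒ sig = [2:1,2]
  P={5,9}:  v_{5} + v_{9} = 2·v_{1} + v_{3}  ⇒ sig = [2:1,2]
  P={7,9}:  v_{7} + v_{9} = v_{2} + 2·v_{8}  ⇒ sig = [2:1,2]
  P={0,1,3}:  v_{0} + v_{1} + v_{3} = v_{6}  ⇒ sig = [3:1]
  P={2,4,8}:  v_{2} + v_{4} + v_{8} = v_{7}  ⇒ sig = [3:1]
  P={0,3,5}:  v_{0} + v_{3} + v_{5} = 2·v_{6}  ⇒ sig = [3:2]

so the primitive-relation signature multiset is
    |P|=2: 21 collections, coeffs (), (), (), (), (1), (1), (1), (1), (1), (1), (1), (1,1), (1,1), (1,1), (1,1), (1,1), (1,1), (1,2), (1,2), (1,2), (1,2)
    |P|=3: 3 collections, coeffs (1), (1), (2)


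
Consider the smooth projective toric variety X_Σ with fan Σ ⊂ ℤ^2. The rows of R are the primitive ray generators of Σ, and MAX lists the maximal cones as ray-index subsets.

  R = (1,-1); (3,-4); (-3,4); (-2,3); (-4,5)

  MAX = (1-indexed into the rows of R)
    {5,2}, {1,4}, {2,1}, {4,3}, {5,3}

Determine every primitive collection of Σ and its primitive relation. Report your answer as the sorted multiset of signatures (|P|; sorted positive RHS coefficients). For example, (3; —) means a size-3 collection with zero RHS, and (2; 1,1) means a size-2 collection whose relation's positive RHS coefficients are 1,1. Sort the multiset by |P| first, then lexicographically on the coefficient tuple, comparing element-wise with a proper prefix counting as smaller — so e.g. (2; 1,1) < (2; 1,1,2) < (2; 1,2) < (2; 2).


The 5 primitive collections of Σ (r=5, n=2):

  P={2,3}:  v_{2} + v_{3} = 0  ⇒ sig = (2; —)
  P={1,3}:  v_{1} + v_{3} = v_{4}  ⇒ sig = (2; 1)
  P={1,5}:  v_{1} + v_{5} = v_{3}  ⇒ sig = (2; 1)
  P={2,4}:  v_{2} + v_{4} = v_{1}  ⇒ sig = (2; 1)
  P={4,5}:  v_{4} + v_{5} = 2·v_{3}  ⇒ sig = (2; 2)

so the primitive-relation signature multiset is
    |P|=2: 5 collections, coeffs (), (1), (1), (1), (2)


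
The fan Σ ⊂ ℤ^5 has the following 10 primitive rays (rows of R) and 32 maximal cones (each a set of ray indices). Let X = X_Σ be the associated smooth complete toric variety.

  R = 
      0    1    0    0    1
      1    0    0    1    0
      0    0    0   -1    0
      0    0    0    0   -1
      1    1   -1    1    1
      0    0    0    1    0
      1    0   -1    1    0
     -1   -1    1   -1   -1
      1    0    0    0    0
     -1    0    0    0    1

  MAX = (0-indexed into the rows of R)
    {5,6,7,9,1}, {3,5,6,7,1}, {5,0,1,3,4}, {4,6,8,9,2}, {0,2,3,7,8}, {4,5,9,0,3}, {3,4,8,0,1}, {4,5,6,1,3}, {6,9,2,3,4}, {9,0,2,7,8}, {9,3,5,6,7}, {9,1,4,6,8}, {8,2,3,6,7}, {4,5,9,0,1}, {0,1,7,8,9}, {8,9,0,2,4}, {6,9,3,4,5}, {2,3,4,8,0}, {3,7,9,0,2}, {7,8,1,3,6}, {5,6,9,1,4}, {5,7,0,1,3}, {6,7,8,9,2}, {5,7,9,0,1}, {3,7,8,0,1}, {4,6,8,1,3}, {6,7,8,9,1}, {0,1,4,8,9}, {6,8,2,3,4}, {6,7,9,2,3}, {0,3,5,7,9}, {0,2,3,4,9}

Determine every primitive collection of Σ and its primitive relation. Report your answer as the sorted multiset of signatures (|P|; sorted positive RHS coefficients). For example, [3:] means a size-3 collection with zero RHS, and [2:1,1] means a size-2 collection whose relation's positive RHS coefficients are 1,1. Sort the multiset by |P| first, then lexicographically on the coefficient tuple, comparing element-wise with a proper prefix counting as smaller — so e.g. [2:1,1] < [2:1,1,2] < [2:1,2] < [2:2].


Primitive collections (7):

  P = {2,5}:  v_{2} + v_{5} = 0 — sig = [2:]
  P = {4,7}:  v_{4} + v_{7} = 0 — sig = [2:]
  P = {0,6}:  v_{0} + v_{6} = v_{4} — sig = [2:1]
  P = {1,2}:  v_{1} + v_{2} = v_{8} — sig = [2:1]
  P = {5,8}:  v_{5} + v_{8} = v_{1} — sig = [2:1]
  P = {3,8,9}:  v_{3} + v_{8} + v_{9} = 0 — sig = [3:]
  P = {1,3,9}:  v_{1} + v_{3} + v_{9} = v_{5} — sig = [3:1]

so the primitive-relation signature multiset is
    |P|=2: 5 collections, coeffs (), (), (1), (1), (1)
    |P|=3: 2 collections, coeffs (), (1)


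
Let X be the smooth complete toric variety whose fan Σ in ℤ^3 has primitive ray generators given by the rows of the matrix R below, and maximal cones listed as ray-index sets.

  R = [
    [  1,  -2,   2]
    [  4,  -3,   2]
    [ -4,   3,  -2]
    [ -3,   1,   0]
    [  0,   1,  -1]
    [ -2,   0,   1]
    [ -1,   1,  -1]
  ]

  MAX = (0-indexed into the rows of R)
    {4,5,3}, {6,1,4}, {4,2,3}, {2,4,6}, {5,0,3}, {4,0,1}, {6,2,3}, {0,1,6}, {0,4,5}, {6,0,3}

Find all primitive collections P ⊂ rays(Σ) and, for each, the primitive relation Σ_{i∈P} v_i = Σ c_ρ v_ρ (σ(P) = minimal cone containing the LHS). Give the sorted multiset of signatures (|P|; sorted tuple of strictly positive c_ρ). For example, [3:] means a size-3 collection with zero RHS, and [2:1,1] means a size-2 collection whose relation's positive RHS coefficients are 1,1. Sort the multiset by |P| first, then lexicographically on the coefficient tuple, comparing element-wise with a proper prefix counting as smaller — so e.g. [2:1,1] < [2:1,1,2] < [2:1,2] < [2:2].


The 9 primitive collections of Σ (r=7, n=3):

  P={1,2}:  v_{1} + v_{2} = 0  →  sig = [2:]
  P={0,2}:  v_{0} + v_{2} = v_{3}  →  sig = [2:1]
  P={1,3}:  v_{1} + v_{3} = v_{0}  →  sig = [2:1]
  P={5,6}:  v_{5} + v_{6} = v_{3}  →  sig = [2:1]
  P={1,5}:  v_{1} + v_{5} = 2·v_{0} + v_{4}  →  sig = [2:1,2]
  P={2,5}:  v_{2} + v_{5} = 2·v_{3} + v_{4}  →  sig = [2:1,2]
  P={0,4,6}:  v_{0} + v_{4} + v_{6} = 0  →  sig = [3:]
  P={0,3,4}:  v_{0} + v_{3} + v_{4} = v_{5}  →  sig = [3:1]
  P={3,4,6}:  v_{3} + v_{4} + v_{6} = v_{2}  →  sig = [3:1]

Hence PRS(X_Σ) =
    [2:]
    [2:1]
    [2:1]
    [2:1]
    [2:1,2]
    [2:1,2]
    [3:]
    [3:1]
    [3:1]


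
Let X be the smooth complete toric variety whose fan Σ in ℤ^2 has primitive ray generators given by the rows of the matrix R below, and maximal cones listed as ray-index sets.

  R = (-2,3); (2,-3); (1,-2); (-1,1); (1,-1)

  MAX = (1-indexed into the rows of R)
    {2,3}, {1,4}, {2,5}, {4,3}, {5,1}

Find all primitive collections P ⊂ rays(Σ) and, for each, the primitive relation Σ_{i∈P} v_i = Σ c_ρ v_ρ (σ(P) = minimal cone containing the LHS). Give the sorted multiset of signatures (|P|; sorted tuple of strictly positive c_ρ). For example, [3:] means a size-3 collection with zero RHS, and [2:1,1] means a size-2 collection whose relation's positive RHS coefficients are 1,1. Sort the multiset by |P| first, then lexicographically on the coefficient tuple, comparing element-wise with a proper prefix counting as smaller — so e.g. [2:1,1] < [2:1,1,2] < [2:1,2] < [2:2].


The 5 primitive collections of Σ (r=5, n=2):

  P = {1,2}:  v_{1} + v_{2} = 0  so sig = [2:]
  P = {4,5}:  v_{4} + v_{5} = 0  so sig = [2:]
  P = {1,3}:  v_{1} + v_{3} = v_{4}  so sig = [2:1]
  P = {2,4}:  v_{2} + v_{4} = v_{3}  so sig = [2:1]
  P = {3,5}:  v_{3} + v_{5} = v_{2}  so sig = [2:1]

Signatures (|P|; sorted positive RHS coefficients), sorted:
    |P|=2: 5 collections, coeffs (), (), (1), (1), (1)


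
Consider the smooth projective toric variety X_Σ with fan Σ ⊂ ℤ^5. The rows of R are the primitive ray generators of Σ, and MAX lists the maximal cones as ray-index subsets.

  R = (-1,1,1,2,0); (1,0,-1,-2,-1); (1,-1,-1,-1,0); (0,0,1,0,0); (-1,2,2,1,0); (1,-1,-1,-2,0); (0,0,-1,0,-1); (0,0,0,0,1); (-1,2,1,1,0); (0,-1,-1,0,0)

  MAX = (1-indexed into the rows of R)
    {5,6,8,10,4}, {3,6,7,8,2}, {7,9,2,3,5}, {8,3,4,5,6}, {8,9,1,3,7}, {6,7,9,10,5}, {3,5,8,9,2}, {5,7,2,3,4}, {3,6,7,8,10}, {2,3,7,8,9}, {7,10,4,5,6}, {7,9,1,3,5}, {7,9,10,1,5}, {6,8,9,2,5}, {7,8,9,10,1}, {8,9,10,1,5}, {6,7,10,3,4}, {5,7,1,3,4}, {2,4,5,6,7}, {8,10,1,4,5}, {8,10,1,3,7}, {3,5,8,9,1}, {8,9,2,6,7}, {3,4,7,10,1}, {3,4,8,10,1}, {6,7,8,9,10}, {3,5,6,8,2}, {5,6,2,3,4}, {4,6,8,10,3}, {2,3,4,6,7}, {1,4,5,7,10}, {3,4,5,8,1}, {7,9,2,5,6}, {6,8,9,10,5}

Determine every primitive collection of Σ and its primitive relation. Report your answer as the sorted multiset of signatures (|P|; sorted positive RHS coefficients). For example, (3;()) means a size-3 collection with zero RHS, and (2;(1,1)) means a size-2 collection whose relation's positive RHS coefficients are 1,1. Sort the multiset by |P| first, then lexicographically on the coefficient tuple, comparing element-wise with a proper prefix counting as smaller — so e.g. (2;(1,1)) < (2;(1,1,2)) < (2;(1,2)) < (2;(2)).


Primitive collections (11):

  {1,6}:  v_{1} + v_{6} = 0 — sig = (2;())
  {4,9}:  v_{4} + v_{9} = v_{5} — sig = (2;(1))
  {2,10}:  v_{2} + v_{10} = v_{6} + v_{7} — sig = (2;(1,1))
  {1,2}:  v_{1} + v_{2} = v_{3} + v_{5} + v_{7} — sig = (2;(1,1,1))
  {3,5,10}:  v_{3} + v_{5} + v_{10} = 0 — sig = (3;())
  {4,7,8}:  v_{4} + v_{7} + v_{8} = 0 — sig = (3;())
  {5,7,8}:  v_{5} + v_{7} + v_{8} = v_{9} — sig = (3;(1))
  {3,6,9}:  v_{3} + v_{6} + v_{9} = v_{2} + v_{8} — sig = (3;(1,1))
  {3,9,10}:  v_{3} + v_{9} + v_{10} = v_{7} + v_{8} — sig = (3;(1,1))
  {2,4,8}:  v_{2} + v_{4} + v_{8} = v_{3} + v_{5} + v_{6} — sig = (3;(1,1,1))
  {3,5,6,7}:  v_{3} + v_{5} + v_{6} + v_{7} = v_{2} — sig = (4;(1))

so the primitive-relation signature multiset is
{ (2;()),  (2;(1)),  (2;(1,1)),  (2;(1,1,1)),  (3;()) ×2,  (3;(1)),  (3;(1,1)) ×2,  (3;(1,1,1)),  (4;(1)) }


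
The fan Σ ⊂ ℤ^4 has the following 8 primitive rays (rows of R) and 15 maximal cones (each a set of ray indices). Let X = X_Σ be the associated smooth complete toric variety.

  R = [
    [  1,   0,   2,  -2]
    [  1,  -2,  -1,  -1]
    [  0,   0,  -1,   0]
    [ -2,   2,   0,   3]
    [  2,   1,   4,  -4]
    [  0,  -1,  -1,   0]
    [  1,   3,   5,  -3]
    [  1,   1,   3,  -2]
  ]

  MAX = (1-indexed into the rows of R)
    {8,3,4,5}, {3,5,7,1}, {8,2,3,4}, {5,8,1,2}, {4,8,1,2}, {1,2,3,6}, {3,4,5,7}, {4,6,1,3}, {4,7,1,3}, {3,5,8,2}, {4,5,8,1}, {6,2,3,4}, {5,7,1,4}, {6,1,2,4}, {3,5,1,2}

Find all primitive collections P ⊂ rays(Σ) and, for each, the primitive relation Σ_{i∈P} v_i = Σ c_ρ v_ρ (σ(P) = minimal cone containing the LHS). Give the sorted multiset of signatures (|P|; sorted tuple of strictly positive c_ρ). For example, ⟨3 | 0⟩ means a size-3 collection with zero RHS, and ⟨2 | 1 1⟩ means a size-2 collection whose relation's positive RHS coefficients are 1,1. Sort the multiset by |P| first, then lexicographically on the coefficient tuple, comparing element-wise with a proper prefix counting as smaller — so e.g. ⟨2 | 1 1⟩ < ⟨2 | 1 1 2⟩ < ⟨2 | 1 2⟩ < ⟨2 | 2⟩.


9 collections generate NE(X_Σ); each relation:

  P = {2,7}:  v_{2} + v_{7} = v_{5}  →  sig = ⟨2 | 1⟩
  P = {6,8}:  v_{6} + v_{8} = v_{1}  →  sig = ⟨2 | 1⟩
  P = {5,6}:  v_{5} + v_{6} = 2·v_{1} + v_{3}  →  sig = ⟨2 | 1 2⟩
  P = {7,8}:  v_{7} + v_{8} = v_{4} + 2·v_{5}  →  sig = ⟨2 | 1 2⟩
  P = {6,7}:  v_{6} + v_{7} = 3·v_{1} + 2·v_{3} + v_{4}  →  sig = ⟨2 | 1 2 3⟩
  P = {1,3,8}:  v_{1} + v_{3} + v_{8} = v_{5}  →  sig = ⟨3 | 1⟩
  P = {2,4,5}:  v_{2} + v_{4} + v_{5} = v_{8}  →  sig = ⟨3 | 1⟩
  P = {1,2,3,4}:  v_{1} + v_{2} + v_{3} + v_{4} = 0  →  sig = ⟨4 | 0⟩
  P = {1,3,4,5}:  v_{1} + v_{3} + v_{4} + v_{5} = v_{7}  →  sig = ⟨4 | 1⟩

Hence PRS(X_Σ) =
    ⟨2 | 1⟩
    ⟨2 | 1⟩
    ⟨2 | 1 2⟩
    ⟨2 | 1 2⟩
    ⟨2 | 1 2 3⟩
    ⟨3 | 1⟩
    ⟨3 | 1⟩
    ⟨4 | 0⟩
    ⟨4 | 1⟩


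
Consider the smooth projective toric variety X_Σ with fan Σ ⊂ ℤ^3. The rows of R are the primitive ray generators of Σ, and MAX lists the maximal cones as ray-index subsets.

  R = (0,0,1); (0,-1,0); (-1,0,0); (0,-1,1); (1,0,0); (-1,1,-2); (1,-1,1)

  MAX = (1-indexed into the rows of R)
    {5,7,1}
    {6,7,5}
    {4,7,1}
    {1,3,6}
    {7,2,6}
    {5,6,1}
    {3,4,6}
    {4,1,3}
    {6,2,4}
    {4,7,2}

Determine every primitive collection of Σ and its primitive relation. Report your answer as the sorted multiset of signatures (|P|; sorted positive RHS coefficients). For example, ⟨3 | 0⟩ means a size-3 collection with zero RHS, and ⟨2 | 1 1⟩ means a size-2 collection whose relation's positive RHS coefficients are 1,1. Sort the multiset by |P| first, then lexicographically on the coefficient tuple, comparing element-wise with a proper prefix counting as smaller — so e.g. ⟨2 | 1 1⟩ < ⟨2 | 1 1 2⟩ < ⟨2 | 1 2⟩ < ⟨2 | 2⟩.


9 collections generate NE(X_Σ); each relation:

  P = {3,5}:  v_{3} + v_{5} = 0  ⇒ sig = ⟨2 | 0⟩
  P = {1,2}:  v_{1} + v_{2} = v_{4}  ⇒ sig = ⟨2 | 1⟩
  P = {3,7}:  v_{3} + v_{7} = v_{4}  ⇒ sig = ⟨2 | 1⟩
  P = {4,5}:  v_{4} + v_{5} = v_{7}  ⇒ sig = ⟨2 | 1⟩
  P = {2,3}:  v_{2} + v_{3} = 2·v_{4} + v_{6}  ⇒ sig = ⟨2 | 1 2⟩
  P = {2,5}:  v_{2} + v_{5} = v_{6} + 2·v_{7}  ⇒ sig = ⟨2 | 1 2⟩
  P = {1,6,7}:  v_{1} + v_{6} + v_{7} = 0  ⇒ sig = ⟨3 | 0⟩
  P = {1,4,6}:  v_{1} + v_{4} + v_{6} = v_{3}  ⇒ sig = ⟨3 | 1⟩
  P = {4,6,7}:  v_{4} + v_{6} + v_{7} = v_{2}  ⇒ sig = ⟨3 | 1⟩

Signatures (|P|; sorted positive RHS coefficients), sorted:
    |P|=2: 6 collections, coeffs (), (1), (1), (1), (1,2), (1,2)
    |P|=3: 3 collections, coeffs (), (1), (1)
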